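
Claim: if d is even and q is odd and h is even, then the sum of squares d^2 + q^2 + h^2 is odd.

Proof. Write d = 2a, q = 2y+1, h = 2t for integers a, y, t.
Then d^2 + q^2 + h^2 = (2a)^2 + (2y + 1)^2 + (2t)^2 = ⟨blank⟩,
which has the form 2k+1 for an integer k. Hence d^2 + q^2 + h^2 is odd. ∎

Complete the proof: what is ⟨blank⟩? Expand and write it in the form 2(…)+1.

(2a)^2 + (2y + 1)^2 + (2t)^2 = 4a^2 + 4t^2 + 4y^2 + 4y + 1
= 2(2a^2 + 2t^2 + 2y^2 + 2y) + 1.
Since 2a^2 + 2t^2 + 2y^2 + 2y is an integer, the sum of squares is of the form 2k+1 for an integer k.

2(2a^2 + 2t^2 + 2y^2 + 2y) + 1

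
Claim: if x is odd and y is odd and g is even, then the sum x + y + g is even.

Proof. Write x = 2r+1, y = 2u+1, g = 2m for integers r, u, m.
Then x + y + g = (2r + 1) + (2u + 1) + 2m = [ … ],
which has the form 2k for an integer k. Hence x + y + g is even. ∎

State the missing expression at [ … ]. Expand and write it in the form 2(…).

2(m + r + u + 1)

Expanding: (2r + 1) + (2u + 1) + 2m = 2m + 2r + 2u + 2.
Every term is even; pulling out the factor of 2 gives 2(m + r + u + 1).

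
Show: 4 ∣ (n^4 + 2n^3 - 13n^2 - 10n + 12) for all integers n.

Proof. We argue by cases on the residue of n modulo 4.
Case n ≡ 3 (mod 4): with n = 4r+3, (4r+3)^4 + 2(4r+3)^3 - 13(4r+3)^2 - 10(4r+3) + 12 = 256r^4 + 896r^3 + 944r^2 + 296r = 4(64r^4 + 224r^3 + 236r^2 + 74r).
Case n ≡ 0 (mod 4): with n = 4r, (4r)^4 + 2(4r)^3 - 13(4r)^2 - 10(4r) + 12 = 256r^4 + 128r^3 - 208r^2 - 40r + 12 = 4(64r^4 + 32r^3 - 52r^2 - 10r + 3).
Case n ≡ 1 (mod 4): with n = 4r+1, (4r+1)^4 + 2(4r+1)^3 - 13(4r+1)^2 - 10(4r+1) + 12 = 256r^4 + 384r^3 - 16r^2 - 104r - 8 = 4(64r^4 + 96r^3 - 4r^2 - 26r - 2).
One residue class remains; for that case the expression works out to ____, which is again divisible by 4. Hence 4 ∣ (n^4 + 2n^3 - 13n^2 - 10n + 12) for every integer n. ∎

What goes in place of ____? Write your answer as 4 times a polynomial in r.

Only n ≡ 2 (mod 4) is unaccounted for. Put n = 4r+2:
(4r+2)^4 + 2(4r+2)^3 - 13(4r+2)^2 - 10(4r+2) + 12 expands to 256r^4 + 640r^3 + 368r^2 - 24r - 28,
and factoring out 4 leaves 4(64r^4 + 160r^3 + 92r^2 - 6r - 7).

4(64r^4 + 160r^3 + 92r^2 - 6r - 7)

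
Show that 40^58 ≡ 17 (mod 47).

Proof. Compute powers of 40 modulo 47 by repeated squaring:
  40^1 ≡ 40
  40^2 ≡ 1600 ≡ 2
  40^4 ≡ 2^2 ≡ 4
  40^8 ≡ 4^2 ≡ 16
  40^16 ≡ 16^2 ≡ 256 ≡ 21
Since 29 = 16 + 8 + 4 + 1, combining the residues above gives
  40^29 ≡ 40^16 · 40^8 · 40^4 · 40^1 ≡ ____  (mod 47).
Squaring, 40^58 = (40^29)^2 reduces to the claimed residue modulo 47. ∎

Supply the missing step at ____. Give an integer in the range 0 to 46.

40^16 · 40^8 · 40^4 · 40^1 ≡ 21 · 16 · 4 · 40 = 53760.
53760 mod 47 = 39, so 40^29 ≡ 39 (mod 47).

39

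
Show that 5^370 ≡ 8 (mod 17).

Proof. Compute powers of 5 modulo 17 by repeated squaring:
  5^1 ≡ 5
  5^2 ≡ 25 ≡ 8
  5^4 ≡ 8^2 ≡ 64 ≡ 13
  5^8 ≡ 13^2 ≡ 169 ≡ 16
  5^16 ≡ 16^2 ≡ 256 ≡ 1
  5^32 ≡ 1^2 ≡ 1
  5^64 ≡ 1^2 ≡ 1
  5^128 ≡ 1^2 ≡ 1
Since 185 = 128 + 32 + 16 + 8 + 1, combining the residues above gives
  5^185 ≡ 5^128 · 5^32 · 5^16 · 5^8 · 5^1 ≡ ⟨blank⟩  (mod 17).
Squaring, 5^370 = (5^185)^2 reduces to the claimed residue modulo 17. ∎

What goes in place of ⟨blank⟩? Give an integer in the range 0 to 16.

12

Multiply the listed residues: 1 · 1 · 1 · 16 · 5 = 1 → 1 → 16 → 80.
Reducing modulo 17: 80 = 4·17 + 12, so 5^185 ≡ 12.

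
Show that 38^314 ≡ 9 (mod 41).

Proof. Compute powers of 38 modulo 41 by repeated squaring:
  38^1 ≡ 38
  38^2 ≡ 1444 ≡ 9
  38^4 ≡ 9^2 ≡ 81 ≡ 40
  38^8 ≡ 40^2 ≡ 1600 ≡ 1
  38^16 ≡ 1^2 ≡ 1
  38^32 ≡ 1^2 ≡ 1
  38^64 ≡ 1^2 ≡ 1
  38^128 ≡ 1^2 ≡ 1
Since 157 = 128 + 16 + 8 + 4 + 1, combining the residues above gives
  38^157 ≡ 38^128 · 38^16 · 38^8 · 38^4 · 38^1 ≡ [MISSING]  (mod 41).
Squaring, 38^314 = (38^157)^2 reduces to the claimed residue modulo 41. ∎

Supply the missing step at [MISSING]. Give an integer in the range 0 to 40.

3

38^128 · 38^16 · 38^8 · 38^4 · 38^1 ≡ 1 · 1 · 1 · 40 · 38 = 1520.
1520 mod 41 = 3, so 38^157 ≡ 3 (mod 41).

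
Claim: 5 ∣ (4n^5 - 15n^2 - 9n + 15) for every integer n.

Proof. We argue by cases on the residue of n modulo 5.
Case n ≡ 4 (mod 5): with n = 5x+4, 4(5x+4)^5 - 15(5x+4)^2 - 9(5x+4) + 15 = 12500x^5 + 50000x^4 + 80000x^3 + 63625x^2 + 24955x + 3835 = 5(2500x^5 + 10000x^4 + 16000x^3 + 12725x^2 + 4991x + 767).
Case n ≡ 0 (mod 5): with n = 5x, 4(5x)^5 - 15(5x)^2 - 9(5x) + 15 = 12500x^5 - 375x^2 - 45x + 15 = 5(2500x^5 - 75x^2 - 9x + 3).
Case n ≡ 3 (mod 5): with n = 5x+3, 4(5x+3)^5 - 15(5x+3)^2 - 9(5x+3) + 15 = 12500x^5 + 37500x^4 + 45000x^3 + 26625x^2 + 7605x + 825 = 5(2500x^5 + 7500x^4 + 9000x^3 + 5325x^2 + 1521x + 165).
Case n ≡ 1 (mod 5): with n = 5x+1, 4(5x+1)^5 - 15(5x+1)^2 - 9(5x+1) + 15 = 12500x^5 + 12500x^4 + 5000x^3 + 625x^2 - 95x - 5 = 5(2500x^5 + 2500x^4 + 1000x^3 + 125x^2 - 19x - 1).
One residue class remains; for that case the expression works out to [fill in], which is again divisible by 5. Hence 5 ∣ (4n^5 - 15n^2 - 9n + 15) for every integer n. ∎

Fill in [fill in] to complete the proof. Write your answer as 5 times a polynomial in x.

5(2500x^5 + 5000x^4 + 4000x^3 + 1525x^2 + 251x + 13)

Only n ≡ 2 (mod 5) is unaccounted for. Put n = 5x+2:
4(5x+2)^5 - 15(5x+2)^2 - 9(5x+2) + 15 expands to 12500x^5 + 25000x^4 + 20000x^3 + 7625x^2 + 1255x + 65,
and factoring out 5 leaves 5(2500x^5 + 5000x^4 + 4000x^3 + 1525x^2 + 251x + 13).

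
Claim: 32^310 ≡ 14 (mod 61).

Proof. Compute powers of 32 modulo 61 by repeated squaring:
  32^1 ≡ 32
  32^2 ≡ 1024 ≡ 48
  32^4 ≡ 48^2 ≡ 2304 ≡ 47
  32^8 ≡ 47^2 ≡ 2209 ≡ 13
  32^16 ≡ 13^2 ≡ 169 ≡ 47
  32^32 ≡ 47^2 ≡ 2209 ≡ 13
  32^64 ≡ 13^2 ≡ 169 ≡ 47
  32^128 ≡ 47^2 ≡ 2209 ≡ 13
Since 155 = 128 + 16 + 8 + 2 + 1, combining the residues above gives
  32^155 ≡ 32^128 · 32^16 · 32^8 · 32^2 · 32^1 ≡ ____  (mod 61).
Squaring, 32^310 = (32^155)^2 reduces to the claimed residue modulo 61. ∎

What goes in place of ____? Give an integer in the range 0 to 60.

21

Multiply the listed residues: 13 · 47 · 13 · 48 · 32 = 611 → 7943 → 381264 → 12200448.
Reducing modulo 61: 12200448 = 200007·61 + 21, so 32^155 ≡ 21.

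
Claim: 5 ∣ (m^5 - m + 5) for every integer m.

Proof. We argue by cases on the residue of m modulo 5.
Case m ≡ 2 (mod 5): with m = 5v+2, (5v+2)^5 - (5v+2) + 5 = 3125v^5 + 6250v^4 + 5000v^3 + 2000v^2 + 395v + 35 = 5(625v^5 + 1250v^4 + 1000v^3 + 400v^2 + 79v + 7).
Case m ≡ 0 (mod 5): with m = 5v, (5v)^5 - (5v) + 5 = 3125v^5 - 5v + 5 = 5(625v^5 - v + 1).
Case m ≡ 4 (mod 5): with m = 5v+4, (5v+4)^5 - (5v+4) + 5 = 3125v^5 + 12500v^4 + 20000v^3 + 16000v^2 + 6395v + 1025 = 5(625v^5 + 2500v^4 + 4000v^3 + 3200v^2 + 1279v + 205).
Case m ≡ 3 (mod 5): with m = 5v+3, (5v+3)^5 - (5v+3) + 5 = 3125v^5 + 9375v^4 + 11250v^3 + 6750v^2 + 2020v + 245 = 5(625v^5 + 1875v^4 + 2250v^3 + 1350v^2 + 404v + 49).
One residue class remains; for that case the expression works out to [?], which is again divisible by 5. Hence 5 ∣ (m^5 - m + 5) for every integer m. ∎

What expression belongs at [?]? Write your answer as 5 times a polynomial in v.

Only m ≡ 1 (mod 5) is unaccounted for. Put m = 5v+1:
(5v+1)^5 - (5v+1) + 5 expands to 3125v^5 + 3125v^4 + 1250v^3 + 250v^2 + 20v + 5,
and factoring out 5 leaves 5(625v^5 + 625v^4 + 250v^3 + 50v^2 + 4v + 1).

5(625v^5 + 625v^4 + 250v^3 + 50v^2 + 4v + 1)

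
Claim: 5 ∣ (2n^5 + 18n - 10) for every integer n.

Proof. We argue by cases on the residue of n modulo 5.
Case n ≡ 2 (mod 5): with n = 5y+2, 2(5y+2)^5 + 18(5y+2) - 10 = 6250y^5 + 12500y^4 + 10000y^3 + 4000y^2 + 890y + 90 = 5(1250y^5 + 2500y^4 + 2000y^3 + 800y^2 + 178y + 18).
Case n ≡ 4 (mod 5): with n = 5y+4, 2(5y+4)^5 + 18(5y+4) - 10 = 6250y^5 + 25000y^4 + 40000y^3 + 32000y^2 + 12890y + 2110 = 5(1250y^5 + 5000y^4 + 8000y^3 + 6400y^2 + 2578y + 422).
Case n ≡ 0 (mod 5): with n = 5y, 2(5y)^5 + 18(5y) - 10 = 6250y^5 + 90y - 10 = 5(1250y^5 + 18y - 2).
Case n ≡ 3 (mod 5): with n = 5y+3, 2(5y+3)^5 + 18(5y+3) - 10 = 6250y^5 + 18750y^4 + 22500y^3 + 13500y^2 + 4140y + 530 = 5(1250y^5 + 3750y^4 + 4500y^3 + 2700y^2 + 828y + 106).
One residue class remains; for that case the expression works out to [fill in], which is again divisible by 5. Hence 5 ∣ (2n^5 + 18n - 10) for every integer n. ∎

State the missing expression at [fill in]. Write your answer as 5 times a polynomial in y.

The residues treated are {2, 4, 0, 3}, so the missing case is n ≡ 1 (mod 5); write n = 5y+1.
Then 2(5y+1)^5 + 18(5y+1) - 10 = 6250y^5 + 6250y^4 + 2500y^3 + 500y^2 + 140y + 10 = 5(1250y^5 + 1250y^4 + 500y^3 + 100y^2 + 28y + 2).

5(1250y^5 + 1250y^4 + 500y^3 + 100y^2 + 28y + 2)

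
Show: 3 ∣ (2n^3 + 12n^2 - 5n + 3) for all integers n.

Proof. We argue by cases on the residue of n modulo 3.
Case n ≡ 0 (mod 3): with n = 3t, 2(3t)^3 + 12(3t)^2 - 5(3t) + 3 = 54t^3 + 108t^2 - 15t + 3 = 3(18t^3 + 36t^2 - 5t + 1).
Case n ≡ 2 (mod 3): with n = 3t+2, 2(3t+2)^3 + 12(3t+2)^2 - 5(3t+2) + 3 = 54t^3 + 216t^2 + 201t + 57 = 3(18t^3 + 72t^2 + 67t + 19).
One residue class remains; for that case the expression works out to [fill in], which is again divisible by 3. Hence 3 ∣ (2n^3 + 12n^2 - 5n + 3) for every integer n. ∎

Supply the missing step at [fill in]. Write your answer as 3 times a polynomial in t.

3(18t^3 + 54t^2 + 25t + 4)

The residues treated are {0, 2}, so the missing case is n ≡ 1 (mod 3); write n = 3t+1.
Then 2(3t+1)^3 + 12(3t+1)^2 - 5(3t+1) + 3 = 54t^3 + 162t^2 + 75t + 12 = 3(18t^3 + 54t^2 + 25t + 4).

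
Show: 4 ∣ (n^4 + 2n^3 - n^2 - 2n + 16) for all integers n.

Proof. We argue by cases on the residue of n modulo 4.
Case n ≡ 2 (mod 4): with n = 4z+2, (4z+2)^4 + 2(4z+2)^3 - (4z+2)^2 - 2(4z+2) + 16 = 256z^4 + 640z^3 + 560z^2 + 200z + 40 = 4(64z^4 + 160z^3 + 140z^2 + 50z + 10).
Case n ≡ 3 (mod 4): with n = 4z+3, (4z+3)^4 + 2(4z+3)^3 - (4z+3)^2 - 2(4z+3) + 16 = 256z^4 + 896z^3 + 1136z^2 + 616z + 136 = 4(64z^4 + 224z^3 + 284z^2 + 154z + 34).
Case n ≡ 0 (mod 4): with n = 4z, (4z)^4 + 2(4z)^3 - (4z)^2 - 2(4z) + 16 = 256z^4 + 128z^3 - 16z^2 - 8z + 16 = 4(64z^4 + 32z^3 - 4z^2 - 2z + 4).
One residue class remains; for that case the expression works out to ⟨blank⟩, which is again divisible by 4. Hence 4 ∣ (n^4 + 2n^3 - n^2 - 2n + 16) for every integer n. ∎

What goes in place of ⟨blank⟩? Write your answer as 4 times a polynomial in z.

4(64z^4 + 96z^3 + 44z^2 + 6z + 4)

Only n ≡ 1 (mod 4) is unaccounted for. Put n = 4z+1:
(4z+1)^4 + 2(4z+1)^3 - (4z+1)^2 - 2(4z+1) + 16 expands to 256z^4 + 384z^3 + 176z^2 + 24z + 16,
and factoring out 4 leaves 4(64z^4 + 96z^3 + 44z^2 + 6z + 4).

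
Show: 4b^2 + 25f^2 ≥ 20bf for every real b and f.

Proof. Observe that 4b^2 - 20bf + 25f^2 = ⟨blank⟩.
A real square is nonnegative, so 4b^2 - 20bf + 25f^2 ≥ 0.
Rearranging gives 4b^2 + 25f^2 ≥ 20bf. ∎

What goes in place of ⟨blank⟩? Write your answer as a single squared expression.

(2b - 5f)^2

4b^2 - 20bf + 25f^2 is a perfect-square trinomial: the outer terms are (2b)^2 and (5f)^2, and the cross term is -2·2b·5f.
So 4b^2 - 20bf + 25f^2 = (2b - 5f)^2 ≥ 0.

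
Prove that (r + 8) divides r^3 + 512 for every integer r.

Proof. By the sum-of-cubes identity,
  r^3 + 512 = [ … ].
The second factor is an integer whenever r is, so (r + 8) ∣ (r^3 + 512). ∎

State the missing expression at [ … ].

(r + 8)(r^2 - 8r + 64)

a^3 + b^3 = (a + b)(a^2 - ab + b^2). With a = r, b = 8:
r^3 + 512 = (r + 8)(r^2 - 8r + 64).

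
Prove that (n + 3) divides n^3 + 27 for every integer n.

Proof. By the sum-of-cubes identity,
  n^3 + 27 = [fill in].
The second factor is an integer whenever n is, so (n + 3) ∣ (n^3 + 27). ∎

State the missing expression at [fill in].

(n + 3)(n^2 - 3n + 9)

a^3 + b^3 = (a + b)(a^2 - ab + b^2). With a = n, b = 3:
n^3 + 27 = (n + 3)(n^2 - 3n + 9).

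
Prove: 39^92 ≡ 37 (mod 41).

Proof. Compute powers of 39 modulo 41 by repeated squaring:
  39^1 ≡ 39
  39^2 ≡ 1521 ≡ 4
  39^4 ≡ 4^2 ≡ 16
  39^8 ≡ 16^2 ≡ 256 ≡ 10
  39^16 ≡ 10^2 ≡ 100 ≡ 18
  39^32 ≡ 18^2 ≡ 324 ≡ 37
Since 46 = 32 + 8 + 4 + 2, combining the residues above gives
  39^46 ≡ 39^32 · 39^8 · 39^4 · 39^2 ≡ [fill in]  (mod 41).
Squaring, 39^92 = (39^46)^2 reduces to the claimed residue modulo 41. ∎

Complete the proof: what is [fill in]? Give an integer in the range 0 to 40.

39^32 · 39^8 · 39^4 · 39^2 ≡ 37 · 10 · 16 · 4 = 23680.
23680 mod 41 = 23, so 39^46 ≡ 23 (mod 41).

23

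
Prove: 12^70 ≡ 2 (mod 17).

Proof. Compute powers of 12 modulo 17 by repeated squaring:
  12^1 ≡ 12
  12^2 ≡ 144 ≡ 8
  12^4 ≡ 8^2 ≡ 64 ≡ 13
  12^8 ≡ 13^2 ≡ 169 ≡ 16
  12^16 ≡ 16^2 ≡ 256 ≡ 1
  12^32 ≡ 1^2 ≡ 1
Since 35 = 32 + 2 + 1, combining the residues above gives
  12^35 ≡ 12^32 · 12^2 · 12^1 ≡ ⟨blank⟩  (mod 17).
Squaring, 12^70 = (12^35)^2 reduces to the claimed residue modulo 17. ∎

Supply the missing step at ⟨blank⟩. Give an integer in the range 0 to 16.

Multiply the listed residues: 1 · 8 · 12 = 8 → 96.
Reducing modulo 17: 96 = 5·17 + 11, so 12^35 ≡ 11.

11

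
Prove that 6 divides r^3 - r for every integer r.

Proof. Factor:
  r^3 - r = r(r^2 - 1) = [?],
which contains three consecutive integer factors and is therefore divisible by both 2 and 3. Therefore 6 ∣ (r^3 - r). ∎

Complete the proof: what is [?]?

(r - 1)r(r + 1)

r(r^2 - 1) = r(r - 1)(r + 1) = (r - 1)r(r + 1).
These three factors are consecutive integers, so their product is divisible by 6.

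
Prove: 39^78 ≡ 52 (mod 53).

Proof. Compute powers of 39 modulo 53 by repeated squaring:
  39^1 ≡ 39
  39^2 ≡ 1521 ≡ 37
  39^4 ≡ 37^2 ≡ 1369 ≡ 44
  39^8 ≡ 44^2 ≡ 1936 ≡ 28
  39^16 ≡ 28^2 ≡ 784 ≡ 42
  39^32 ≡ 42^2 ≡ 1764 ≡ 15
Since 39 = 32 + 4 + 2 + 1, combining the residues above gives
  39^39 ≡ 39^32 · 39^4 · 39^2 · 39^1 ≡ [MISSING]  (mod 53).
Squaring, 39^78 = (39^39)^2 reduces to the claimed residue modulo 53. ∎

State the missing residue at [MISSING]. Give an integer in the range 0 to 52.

39^32 · 39^4 · 39^2 · 39^1 ≡ 15 · 44 · 37 · 39 = 952380.
952380 mod 53 = 23, so 39^39 ≡ 23 (mod 53).

23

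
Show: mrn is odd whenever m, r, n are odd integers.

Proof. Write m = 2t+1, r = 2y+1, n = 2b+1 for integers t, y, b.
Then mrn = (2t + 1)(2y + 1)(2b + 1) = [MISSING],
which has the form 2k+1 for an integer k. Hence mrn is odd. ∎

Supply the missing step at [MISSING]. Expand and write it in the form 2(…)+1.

2(4bty + 2bt + 2by + b + 2ty + t + y) + 1

(2t + 1)(2y + 1)(2b + 1) = 8bty + 4bt + 4by + 2b + 4ty + 2t + 2y + 1
= 2(4bty + 2bt + 2by + b + 2ty + t + y) + 1.
Since 4bty + 2bt + 2by + b + 2ty + t + y is an integer, the product is of the form 2k+1 for an integer k.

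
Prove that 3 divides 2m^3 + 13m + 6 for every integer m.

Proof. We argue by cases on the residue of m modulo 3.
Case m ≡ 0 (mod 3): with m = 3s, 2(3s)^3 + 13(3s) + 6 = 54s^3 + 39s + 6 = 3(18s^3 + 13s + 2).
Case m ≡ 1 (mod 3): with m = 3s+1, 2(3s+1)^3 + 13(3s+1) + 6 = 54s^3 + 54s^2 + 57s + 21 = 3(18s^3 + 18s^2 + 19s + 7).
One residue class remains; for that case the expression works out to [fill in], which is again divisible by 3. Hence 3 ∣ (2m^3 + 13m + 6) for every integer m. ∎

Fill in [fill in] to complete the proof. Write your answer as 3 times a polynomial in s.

3(18s^3 + 36s^2 + 37s + 16)

The residues treated are {0, 1}, so the missing case is m ≡ 2 (mod 3); write m = 3s+2.
Then 2(3s+2)^3 + 13(3s+2) + 6 = 54s^3 + 108s^2 + 111s + 48 = 3(18s^3 + 36s^2 + 37s + 16).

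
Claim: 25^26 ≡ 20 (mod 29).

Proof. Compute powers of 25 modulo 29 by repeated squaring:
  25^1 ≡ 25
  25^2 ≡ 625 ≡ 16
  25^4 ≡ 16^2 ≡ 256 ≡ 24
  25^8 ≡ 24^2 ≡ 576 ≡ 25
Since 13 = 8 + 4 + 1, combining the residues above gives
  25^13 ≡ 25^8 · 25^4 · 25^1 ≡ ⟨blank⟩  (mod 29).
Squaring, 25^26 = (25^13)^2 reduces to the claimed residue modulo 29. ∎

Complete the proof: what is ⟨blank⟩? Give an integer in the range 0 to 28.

7

Multiply the listed residues: 25 · 24 · 25 = 600 → 15000.
Reducing modulo 29: 15000 = 517·29 + 7, so 25^13 ≡ 7.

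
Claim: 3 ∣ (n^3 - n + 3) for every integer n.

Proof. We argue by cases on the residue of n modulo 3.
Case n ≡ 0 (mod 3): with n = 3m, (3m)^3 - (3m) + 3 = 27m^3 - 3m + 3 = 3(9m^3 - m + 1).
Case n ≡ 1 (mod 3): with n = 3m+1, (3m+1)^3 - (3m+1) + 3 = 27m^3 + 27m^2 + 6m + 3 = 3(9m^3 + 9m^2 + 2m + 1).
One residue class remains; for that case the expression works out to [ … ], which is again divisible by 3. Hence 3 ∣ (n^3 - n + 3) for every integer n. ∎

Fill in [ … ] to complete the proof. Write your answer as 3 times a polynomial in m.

Only n ≡ 2 (mod 3) is unaccounted for. Put n = 3m+2:
(3m+2)^3 - (3m+2) + 3 expands to 27m^3 + 54m^2 + 33m + 9,
and factoring out 3 leaves 3(9m^3 + 18m^2 + 11m + 3).

3(9m^3 + 18m^2 + 11m + 3)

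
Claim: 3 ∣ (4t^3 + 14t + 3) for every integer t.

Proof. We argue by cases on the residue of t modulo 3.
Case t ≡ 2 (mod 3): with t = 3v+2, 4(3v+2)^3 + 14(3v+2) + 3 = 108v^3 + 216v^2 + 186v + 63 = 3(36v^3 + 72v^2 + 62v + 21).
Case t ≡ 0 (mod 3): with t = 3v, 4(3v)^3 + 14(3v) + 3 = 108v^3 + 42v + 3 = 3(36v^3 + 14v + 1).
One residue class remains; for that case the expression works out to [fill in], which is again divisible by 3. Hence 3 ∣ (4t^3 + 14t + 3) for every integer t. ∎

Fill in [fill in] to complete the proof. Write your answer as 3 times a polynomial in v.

3(36v^3 + 36v^2 + 26v + 7)

The residues treated are {2, 0}, so the missing case is t ≡ 1 (mod 3); write t = 3v+1.
Then 4(3v+1)^3 + 14(3v+1) + 3 = 108v^3 + 108v^2 + 78v + 21 = 3(36v^3 + 36v^2 + 26v + 7).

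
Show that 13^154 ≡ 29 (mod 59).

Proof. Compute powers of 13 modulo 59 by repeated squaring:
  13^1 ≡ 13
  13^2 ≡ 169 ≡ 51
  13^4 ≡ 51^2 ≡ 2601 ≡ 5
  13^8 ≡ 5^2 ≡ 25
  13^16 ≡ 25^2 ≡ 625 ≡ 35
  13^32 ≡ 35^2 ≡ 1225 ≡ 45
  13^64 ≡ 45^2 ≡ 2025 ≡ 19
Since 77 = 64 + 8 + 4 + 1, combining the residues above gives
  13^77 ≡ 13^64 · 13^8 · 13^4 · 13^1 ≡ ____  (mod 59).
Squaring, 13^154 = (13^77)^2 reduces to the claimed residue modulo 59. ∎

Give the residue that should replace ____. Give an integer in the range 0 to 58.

18

Multiply the listed residues: 19 · 25 · 5 · 13 = 475 → 2375 → 30875.
Reducing modulo 59: 30875 = 523·59 + 18, so 13^77 ≡ 18.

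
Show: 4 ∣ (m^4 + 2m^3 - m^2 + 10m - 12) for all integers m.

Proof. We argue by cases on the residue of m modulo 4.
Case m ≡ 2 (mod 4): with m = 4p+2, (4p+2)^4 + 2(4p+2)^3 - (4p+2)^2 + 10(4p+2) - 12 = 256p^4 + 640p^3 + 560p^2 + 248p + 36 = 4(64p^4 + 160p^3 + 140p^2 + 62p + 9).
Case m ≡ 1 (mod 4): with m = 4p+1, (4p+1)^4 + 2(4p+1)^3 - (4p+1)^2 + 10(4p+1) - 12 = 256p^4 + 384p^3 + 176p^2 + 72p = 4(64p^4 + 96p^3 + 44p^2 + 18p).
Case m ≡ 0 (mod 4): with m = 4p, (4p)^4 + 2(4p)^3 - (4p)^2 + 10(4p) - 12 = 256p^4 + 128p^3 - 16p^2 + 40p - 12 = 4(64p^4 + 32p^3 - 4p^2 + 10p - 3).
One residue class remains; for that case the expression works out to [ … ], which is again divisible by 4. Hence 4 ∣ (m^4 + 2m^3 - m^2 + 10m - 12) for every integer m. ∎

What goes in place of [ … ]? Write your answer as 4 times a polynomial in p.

4(64p^4 + 224p^3 + 284p^2 + 166p + 36)

Only m ≡ 3 (mod 4) is unaccounted for. Put m = 4p+3:
(4p+3)^4 + 2(4p+3)^3 - (4p+3)^2 + 10(4p+3) - 12 expands to 256p^4 + 896p^3 + 1136p^2 + 664p + 144,
and factoring out 4 leaves 4(64p^4 + 224p^3 + 284p^2 + 166p + 36).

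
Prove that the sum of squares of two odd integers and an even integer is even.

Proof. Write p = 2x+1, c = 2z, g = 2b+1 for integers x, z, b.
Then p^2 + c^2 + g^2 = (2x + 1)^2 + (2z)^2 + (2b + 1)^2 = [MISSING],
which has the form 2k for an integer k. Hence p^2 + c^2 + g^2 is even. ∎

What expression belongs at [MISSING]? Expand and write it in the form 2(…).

(2x + 1)^2 + (2z)^2 + (2b + 1)^2 = 4b^2 + 4b + 4x^2 + 4x + 4z^2 + 2
= 2(2b^2 + 2b + 2x^2 + 2x + 2z^2 + 1).
Since 2b^2 + 2b + 2x^2 + 2x + 2z^2 + 1 is an integer, the sum of squares is of the form 2k for an integer k.

2(2b^2 + 2b + 2x^2 + 2x + 2z^2 + 1)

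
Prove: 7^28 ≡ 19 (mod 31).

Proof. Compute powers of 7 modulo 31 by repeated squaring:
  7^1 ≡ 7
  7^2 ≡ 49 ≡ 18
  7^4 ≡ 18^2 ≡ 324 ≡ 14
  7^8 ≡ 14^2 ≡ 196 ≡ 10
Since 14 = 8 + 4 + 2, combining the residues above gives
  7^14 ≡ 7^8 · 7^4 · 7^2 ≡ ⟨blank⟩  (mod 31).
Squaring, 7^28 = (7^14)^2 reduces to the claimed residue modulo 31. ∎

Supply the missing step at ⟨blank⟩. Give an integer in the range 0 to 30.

7^8 · 7^4 · 7^2 ≡ 10 · 14 · 18 = 2520.
2520 mod 31 = 9, so 7^14 ≡ 9 (mod 31).

9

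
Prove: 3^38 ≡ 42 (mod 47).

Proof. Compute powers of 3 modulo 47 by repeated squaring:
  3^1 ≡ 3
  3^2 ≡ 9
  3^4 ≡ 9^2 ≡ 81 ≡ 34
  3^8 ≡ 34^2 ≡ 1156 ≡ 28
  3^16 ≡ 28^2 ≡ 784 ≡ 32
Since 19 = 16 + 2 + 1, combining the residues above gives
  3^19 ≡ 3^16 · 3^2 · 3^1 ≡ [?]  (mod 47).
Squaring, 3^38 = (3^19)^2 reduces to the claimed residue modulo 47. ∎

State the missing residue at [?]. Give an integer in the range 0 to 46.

18

3^16 · 3^2 · 3^1 ≡ 32 · 9 · 3 = 864.
864 mod 47 = 18, so 3^19 ≡ 18 (mod 47).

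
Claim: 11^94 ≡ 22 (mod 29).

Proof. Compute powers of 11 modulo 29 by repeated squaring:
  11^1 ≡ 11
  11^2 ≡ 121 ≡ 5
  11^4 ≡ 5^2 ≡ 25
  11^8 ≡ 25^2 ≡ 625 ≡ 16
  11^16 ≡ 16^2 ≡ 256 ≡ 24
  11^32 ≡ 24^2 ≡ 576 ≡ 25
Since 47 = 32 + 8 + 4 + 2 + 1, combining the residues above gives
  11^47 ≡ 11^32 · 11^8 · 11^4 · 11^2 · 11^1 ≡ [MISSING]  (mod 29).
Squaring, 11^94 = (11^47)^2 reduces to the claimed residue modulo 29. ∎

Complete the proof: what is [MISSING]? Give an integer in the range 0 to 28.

15

11^32 · 11^8 · 11^4 · 11^2 · 11^1 ≡ 25 · 16 · 25 · 5 · 11 = 550000.
550000 mod 29 = 15, so 11^47 ≡ 15 (mod 29).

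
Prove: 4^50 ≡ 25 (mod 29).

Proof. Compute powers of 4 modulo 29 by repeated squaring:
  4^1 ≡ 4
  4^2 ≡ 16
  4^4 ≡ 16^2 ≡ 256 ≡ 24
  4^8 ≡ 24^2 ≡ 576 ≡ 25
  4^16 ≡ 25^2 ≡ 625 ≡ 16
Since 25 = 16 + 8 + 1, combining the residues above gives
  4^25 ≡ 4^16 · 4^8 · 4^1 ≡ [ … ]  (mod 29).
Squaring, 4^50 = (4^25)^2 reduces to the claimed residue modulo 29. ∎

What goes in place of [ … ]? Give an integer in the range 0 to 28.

5

Multiply the listed residues: 16 · 25 · 4 = 400 → 1600.
Reducing modulo 29: 1600 = 55·29 + 5, so 4^25 ≡ 5.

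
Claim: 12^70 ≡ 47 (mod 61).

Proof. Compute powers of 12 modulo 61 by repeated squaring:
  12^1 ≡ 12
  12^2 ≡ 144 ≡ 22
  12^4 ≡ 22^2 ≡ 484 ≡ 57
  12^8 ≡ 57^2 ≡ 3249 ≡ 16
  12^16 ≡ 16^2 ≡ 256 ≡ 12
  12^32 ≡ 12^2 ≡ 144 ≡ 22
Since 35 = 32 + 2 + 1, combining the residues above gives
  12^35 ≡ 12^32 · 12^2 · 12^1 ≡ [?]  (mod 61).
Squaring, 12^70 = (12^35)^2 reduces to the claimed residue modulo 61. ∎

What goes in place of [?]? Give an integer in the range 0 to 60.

12^32 · 12^2 · 12^1 ≡ 22 · 22 · 12 = 5808.
5808 mod 61 = 13, so 12^35 ≡ 13 (mod 61).

13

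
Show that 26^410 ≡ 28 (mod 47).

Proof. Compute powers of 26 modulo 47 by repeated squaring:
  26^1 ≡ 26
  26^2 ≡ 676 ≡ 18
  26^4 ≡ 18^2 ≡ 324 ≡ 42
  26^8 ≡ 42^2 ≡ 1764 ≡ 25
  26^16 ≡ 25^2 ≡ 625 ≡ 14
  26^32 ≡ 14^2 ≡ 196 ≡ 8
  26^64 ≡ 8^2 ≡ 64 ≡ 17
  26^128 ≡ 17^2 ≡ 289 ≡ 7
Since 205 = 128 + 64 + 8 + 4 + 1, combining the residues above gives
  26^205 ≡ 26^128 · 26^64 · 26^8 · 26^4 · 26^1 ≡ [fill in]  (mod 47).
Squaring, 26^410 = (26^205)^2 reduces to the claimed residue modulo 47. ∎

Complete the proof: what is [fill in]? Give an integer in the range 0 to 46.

Multiply the listed residues: 7 · 17 · 25 · 42 · 26 = 119 → 2975 → 124950 → 3248700.
Reducing modulo 47: 3248700 = 69121·47 + 13, so 26^205 ≡ 13.

13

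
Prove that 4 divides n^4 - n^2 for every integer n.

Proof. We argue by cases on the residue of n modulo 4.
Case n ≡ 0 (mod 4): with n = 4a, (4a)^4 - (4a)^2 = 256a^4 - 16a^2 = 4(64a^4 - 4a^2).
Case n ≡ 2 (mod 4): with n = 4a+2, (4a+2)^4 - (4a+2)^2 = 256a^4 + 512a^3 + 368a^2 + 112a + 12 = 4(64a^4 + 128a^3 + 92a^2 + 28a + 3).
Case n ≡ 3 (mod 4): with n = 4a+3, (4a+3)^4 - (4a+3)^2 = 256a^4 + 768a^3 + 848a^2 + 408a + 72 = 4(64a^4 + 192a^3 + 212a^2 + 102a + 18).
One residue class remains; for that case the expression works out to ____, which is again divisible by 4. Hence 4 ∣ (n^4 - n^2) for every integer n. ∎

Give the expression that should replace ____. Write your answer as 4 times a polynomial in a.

The residues treated are {0, 2, 3}, so the missing case is n ≡ 1 (mod 4); write n = 4a+1.
Then (4a+1)^4 - (4a+1)^2 = 256a^4 + 256a^3 + 80a^2 + 8a = 4(64a^4 + 64a^3 + 20a^2 + 2a).

4(64a^4 + 64a^3 + 20a^2 + 2a)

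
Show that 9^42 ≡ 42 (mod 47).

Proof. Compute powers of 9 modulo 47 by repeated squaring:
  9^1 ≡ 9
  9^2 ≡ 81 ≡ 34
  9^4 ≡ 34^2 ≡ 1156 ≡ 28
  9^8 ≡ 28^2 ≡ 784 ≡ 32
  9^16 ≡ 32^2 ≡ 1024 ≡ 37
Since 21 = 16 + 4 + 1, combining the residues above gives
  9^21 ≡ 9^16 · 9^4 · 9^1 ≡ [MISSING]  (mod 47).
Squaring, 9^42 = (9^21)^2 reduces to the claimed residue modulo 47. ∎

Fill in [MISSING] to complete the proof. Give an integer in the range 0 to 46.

Multiply the listed residues: 37 · 28 · 9 = 1036 → 9324.
Reducing modulo 47: 9324 = 198·47 + 18, so 9^21 ≡ 18.

18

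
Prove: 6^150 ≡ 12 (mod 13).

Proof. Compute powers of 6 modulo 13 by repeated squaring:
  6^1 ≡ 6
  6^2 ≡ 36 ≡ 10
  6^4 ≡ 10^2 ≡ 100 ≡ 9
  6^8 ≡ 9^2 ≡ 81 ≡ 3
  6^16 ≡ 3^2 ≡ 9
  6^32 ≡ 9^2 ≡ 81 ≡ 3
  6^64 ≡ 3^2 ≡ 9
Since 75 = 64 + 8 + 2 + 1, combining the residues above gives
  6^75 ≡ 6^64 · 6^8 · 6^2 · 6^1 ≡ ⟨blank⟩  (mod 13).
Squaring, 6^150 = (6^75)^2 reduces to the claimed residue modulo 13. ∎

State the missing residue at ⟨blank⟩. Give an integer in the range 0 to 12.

6^64 · 6^8 · 6^2 · 6^1 ≡ 9 · 3 · 10 · 6 = 1620.
1620 mod 13 = 8, so 6^75 ≡ 8 (mod 13).

8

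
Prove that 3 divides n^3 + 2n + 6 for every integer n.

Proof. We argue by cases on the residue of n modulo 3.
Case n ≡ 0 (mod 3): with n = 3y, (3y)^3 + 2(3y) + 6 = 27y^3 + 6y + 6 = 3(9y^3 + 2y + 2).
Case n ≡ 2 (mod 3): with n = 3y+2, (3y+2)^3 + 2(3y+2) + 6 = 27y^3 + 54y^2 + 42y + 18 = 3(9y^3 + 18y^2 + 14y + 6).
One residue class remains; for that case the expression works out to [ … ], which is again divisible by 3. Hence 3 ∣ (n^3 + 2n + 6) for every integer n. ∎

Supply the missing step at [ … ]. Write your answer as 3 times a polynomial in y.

Only n ≡ 1 (mod 3) is unaccounted for. Put n = 3y+1:
(3y+1)^3 + 2(3y+1) + 6 expands to 27y^3 + 27y^2 + 15y + 9,
and factoring out 3 leaves 3(9y^3 + 9y^2 + 5y + 3).

3(9y^3 + 9y^2 + 5y + 3)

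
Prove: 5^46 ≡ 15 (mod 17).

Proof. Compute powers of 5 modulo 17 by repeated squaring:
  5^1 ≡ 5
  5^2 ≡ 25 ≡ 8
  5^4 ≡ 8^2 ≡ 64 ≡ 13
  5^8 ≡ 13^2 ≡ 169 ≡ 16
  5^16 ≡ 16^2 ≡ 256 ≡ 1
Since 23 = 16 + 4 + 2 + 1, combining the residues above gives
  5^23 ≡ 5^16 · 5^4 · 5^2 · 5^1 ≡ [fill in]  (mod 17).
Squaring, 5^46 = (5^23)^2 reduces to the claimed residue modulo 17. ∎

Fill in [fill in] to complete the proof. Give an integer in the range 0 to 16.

10

Multiply the listed residues: 1 · 13 · 8 · 5 = 13 → 104 → 520.
Reducing modulo 17: 520 = 30·17 + 10, so 5^23 ≡ 10.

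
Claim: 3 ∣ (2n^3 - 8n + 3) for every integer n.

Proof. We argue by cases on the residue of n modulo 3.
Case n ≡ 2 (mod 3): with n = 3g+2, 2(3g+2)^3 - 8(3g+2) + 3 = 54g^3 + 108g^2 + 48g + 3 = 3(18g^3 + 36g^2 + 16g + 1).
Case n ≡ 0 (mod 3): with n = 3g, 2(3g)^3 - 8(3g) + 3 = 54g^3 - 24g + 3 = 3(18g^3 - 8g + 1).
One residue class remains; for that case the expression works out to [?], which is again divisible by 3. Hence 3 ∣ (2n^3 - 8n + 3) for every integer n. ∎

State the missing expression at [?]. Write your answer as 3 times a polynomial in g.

The residues treated are {2, 0}, so the missing case is n ≡ 1 (mod 3); write n = 3g+1.
Then 2(3g+1)^3 - 8(3g+1) + 3 = 54g^3 + 54g^2 - 6g - 3 = 3(18g^3 + 18g^2 - 2g - 1).

3(18g^3 + 18g^2 - 2g - 1)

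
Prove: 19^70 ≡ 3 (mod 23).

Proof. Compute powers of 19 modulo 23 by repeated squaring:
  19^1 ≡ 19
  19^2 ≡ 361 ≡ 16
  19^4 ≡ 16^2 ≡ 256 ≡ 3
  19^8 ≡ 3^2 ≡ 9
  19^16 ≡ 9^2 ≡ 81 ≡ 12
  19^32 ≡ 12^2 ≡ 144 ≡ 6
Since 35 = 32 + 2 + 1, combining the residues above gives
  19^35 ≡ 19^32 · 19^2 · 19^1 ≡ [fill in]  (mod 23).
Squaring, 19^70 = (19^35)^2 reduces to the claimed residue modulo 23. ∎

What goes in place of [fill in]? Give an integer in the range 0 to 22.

7

19^32 · 19^2 · 19^1 ≡ 6 · 16 · 19 = 1824.
1824 mod 23 = 7, so 19^35 ≡ 7 (mod 23).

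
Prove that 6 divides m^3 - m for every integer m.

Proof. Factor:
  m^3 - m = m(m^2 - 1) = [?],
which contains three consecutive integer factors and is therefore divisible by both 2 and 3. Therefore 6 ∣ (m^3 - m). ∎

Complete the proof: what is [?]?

(m - 1)m(m + 1)

m(m^2 - 1) = m(m - 1)(m + 1) = (m - 1)m(m + 1).
These three factors are consecutive integers, so their product is divisible by 6.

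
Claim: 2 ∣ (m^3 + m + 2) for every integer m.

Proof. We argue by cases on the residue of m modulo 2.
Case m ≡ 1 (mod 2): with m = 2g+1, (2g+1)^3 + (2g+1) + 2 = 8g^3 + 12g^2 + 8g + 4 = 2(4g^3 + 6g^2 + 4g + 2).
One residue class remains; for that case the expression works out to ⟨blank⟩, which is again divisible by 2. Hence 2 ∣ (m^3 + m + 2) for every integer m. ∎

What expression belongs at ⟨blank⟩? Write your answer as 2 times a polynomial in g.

2(4g^3 + g + 1)

The residues treated are {1}, so the missing case is m ≡ 0 (mod 2); write m = 2g.
Then (2g)^3 + (2g) + 2 = 8g^3 + 2g + 2 = 2(4g^3 + g + 1).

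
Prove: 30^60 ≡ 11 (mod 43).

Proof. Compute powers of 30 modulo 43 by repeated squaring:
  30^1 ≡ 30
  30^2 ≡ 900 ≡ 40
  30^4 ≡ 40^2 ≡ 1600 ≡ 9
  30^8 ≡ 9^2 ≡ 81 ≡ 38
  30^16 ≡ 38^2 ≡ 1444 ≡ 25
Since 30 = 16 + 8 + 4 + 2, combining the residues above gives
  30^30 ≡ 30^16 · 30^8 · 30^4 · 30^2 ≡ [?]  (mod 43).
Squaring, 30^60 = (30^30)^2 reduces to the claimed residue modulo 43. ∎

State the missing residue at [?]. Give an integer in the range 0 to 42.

21

Multiply the listed residues: 25 · 38 · 9 · 40 = 950 → 8550 → 342000.
Reducing modulo 43: 342000 = 7953·43 + 21, so 30^30 ≡ 21.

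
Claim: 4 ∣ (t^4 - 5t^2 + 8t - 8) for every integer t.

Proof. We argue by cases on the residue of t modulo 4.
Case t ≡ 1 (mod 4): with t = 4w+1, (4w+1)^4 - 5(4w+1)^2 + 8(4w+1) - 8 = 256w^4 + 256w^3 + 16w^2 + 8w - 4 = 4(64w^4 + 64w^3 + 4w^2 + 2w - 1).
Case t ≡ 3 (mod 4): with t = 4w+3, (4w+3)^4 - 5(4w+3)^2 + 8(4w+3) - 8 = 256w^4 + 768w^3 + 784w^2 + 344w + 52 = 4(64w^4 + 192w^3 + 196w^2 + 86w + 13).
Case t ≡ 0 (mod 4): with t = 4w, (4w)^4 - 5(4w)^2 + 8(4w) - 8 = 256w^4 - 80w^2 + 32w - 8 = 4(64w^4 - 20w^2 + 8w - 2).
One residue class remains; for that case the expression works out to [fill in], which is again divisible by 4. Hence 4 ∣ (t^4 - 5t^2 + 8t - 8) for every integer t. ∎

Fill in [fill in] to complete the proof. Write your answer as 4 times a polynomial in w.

4(64w^4 + 128w^3 + 76w^2 + 20w + 1)

Only t ≡ 2 (mod 4) is unaccounted for. Put t = 4w+2:
(4w+2)^4 - 5(4w+2)^2 + 8(4w+2) - 8 expands to 256w^4 + 512w^3 + 304w^2 + 80w + 4,
and factoring out 4 leaves 4(64w^4 + 128w^3 + 76w^2 + 20w + 1).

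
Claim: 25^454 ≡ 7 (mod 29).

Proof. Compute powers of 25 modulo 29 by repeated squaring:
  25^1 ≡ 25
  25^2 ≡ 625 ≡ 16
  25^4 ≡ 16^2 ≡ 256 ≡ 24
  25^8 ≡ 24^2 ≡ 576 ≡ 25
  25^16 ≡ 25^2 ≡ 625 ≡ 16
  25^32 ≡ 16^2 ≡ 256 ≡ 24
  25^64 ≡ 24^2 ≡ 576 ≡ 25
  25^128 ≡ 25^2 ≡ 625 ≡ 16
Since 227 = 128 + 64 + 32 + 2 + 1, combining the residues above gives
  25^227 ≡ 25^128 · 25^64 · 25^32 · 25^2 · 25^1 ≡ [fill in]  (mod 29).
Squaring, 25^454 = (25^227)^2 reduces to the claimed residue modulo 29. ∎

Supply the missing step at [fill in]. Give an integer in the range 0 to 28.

23

Multiply the listed residues: 16 · 25 · 24 · 16 · 25 = 400 → 9600 → 153600 → 3840000.
Reducing modulo 29: 3840000 = 132413·29 + 23, so 25^227 ≡ 23.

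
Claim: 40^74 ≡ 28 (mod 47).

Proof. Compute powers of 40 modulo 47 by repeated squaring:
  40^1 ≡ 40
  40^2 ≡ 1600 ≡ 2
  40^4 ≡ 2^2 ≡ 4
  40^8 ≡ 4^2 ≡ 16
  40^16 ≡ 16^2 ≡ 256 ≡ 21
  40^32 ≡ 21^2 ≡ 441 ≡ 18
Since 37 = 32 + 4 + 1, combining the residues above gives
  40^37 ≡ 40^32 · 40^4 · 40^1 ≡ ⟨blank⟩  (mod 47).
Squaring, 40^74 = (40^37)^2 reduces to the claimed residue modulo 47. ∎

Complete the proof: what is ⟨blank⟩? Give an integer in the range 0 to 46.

13

Multiply the listed residues: 18 · 4 · 40 = 72 → 2880.
Reducing modulo 47: 2880 = 61·47 + 13, so 40^37 ≡ 13.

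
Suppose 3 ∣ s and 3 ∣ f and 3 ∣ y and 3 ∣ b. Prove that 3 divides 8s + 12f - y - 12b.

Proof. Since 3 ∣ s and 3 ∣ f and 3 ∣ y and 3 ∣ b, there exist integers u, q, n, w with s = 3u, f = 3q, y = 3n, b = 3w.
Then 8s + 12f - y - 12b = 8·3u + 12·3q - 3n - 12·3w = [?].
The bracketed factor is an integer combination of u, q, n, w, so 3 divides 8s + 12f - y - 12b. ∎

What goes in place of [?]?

Each term has a factor of 3: 8·3u + 12·3q - 3n - 12·3w = 3·(-n + 12q + 8u - 12w).
Since -n + 12q + 8u - 12w is an integer, 3 ∣ (8s + 12f - y - 12b).

3(-n + 12q + 8u - 12w)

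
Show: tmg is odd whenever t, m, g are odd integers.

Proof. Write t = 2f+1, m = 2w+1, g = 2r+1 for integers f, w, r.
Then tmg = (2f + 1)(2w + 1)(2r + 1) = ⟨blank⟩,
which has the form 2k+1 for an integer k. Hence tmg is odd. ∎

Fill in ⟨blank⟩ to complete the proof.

2(4frw + 2fr + 2fw + f + 2rw + r + w) + 1

Expanding: (2f + 1)(2w + 1)(2r + 1) = 8frw + 4fr + 4fw + 2f + 4rw + 2r + 2w + 1.
Every term except the constant is even, so this is 2(4frw + 2fr + 2fw + f + 2rw + r + w) + 1,
and 4frw + 2fr + 2fw + f + 2rw + r + w ∈ ℤ gives the required form.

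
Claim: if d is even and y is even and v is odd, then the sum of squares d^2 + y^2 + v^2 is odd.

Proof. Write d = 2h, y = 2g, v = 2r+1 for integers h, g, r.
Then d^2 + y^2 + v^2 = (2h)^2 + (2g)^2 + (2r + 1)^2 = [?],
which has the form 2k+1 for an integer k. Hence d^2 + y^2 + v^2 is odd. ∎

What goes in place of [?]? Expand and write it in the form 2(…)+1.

2(2g^2 + 2h^2 + 2r^2 + 2r) + 1

(2h)^2 + (2g)^2 + (2r + 1)^2 = 4g^2 + 4h^2 + 4r^2 + 4r + 1
= 2(2g^2 + 2h^2 + 2r^2 + 2r) + 1.
Since 2g^2 + 2h^2 + 2r^2 + 2r is an integer, the sum of squares is of the form 2k+1 for an integer k.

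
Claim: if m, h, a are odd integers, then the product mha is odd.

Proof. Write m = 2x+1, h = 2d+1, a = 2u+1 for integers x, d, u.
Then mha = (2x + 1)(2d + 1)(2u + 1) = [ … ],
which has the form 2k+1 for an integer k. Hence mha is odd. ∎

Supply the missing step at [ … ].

Expanding: (2x + 1)(2d + 1)(2u + 1) = 8dux + 4du + 4dx + 2d + 4ux + 2u + 2x + 1.
Every term except the constant is even, so this is 2(4dux + 2du + 2dx + d + 2ux + u + x) + 1,
and 4dux + 2du + 2dx + d + 2ux + u + x ∈ ℤ gives the required form.

2(4dux + 2du + 2dx + d + 2ux + u + x) + 1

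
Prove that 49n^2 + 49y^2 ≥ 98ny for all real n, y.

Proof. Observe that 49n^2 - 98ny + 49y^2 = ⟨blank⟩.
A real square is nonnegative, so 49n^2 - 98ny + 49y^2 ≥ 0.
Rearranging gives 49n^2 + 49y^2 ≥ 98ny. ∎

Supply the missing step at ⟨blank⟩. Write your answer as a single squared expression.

The leading and trailing coefficients are 7^2 and 7^2, and 98 = 2·7·7, so the trinomial is (7n - 7y)^2.
Hence 49n^2 - 98ny + 49y^2 ≥ 0.

(7n - 7y)^2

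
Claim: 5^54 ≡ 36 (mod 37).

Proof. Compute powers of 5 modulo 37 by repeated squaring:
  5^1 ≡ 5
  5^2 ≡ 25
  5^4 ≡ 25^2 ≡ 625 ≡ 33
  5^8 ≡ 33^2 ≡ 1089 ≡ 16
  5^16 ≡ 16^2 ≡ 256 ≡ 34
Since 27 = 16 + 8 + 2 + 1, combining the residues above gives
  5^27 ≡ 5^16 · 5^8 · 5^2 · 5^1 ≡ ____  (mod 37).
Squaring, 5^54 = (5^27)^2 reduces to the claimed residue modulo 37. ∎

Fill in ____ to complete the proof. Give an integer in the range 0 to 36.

5^16 · 5^8 · 5^2 · 5^1 ≡ 34 · 16 · 25 · 5 = 68000.
68000 mod 37 = 31, so 5^27 ≡ 31 (mod 37).

31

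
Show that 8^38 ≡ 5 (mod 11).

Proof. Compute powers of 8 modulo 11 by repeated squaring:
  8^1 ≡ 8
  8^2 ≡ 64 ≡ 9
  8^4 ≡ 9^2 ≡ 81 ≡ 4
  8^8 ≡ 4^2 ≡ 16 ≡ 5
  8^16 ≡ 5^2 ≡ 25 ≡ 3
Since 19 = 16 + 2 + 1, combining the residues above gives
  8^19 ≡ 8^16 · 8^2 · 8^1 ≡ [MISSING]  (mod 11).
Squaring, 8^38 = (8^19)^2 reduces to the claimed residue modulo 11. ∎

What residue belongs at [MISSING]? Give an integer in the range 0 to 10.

8^16 · 8^2 · 8^1 ≡ 3 · 9 · 8 = 216.
216 mod 11 = 7, so 8^19 ≡ 7 (mod 11).

7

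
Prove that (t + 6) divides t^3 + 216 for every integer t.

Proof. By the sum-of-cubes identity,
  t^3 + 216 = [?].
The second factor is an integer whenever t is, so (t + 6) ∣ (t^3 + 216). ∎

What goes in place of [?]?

(t + 6)(t^2 - 6t + 36)

a^3 + b^3 = (a + b)(a^2 - ab + b^2). With a = t, b = 6:
t^3 + 216 = (t + 6)(t^2 - 6t + 36).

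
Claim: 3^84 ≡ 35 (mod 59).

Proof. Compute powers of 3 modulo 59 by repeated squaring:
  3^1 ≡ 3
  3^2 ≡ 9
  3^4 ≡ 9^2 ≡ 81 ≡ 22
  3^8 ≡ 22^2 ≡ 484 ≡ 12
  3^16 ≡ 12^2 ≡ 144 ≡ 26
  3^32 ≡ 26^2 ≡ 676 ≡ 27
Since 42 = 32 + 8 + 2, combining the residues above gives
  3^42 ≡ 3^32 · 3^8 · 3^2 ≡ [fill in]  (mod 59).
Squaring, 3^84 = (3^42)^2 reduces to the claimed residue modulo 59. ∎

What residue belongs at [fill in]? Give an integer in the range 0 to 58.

3^32 · 3^8 · 3^2 ≡ 27 · 12 · 9 = 2916.
2916 mod 59 = 25, so 3^42 ≡ 25 (mod 59).

25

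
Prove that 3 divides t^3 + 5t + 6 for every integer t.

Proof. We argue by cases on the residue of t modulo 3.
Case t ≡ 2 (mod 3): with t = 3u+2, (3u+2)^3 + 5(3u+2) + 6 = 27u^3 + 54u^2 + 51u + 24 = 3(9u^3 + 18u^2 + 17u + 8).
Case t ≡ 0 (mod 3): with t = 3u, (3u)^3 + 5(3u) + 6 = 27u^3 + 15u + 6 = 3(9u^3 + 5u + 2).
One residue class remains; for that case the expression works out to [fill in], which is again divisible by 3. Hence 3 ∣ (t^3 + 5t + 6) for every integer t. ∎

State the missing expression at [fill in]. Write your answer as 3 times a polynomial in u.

The residues treated are {2, 0}, so the missing case is t ≡ 1 (mod 3); write t = 3u+1.
Then (3u+1)^3 + 5(3u+1) + 6 = 27u^3 + 27u^2 + 24u + 12 = 3(9u^3 + 9u^2 + 8u + 4).

3(9u^3 + 9u^2 + 8u + 4)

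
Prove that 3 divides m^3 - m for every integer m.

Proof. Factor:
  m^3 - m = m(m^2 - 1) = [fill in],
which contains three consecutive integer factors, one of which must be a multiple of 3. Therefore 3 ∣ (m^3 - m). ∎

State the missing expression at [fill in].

(m - 1)m(m + 1)

m(m^2 - 1) = m(m - 1)(m + 1) = (m - 1)m(m + 1).
These three factors are consecutive integers, so their product is divisible by 3.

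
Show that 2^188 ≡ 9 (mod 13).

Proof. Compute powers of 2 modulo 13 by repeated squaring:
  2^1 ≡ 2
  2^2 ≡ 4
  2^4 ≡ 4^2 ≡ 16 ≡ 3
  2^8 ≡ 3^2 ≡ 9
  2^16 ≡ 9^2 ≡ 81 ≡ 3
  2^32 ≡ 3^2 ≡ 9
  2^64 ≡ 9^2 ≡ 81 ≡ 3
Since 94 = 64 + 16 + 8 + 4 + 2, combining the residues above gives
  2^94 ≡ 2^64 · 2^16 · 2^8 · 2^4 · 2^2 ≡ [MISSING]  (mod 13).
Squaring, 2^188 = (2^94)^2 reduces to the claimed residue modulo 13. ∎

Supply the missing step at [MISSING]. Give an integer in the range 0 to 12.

10

Multiply the listed residues: 3 · 3 · 9 · 3 · 4 = 9 → 81 → 243 → 972.
Reducing modulo 13: 972 = 74·13 + 10, so 2^94 ≡ 10.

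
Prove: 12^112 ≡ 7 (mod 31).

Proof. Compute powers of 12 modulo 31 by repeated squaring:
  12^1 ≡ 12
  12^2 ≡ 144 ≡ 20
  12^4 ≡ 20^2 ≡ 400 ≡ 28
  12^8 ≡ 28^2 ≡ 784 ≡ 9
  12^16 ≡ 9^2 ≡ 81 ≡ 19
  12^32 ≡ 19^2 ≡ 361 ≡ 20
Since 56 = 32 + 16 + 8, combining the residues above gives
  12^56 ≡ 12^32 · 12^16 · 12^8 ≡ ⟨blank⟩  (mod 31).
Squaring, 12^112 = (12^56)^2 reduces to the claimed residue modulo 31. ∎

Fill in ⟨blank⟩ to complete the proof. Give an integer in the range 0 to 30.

Multiply the listed residues: 20 · 19 · 9 = 380 → 3420.
Reducing modulo 31: 3420 = 110·31 + 10, so 12^56 ≡ 10.

10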